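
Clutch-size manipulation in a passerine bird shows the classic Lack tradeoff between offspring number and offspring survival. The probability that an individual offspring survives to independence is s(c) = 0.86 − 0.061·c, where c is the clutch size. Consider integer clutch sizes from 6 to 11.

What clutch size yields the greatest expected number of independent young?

Expected independent young = c × s(c):
  c=6: 6 × 0.494 = 2.964
  c=7: 7 × 0.433 = 3.031
  c=8: 8 × 0.372 = 2.976
  c=9: 9 × 0.311 = 2.799
  c=10: 10 × 0.250 = 2.500
  c=11: 11 × 0.189 = 2.079
Maximum at c = 7 (3.031 independent young).

7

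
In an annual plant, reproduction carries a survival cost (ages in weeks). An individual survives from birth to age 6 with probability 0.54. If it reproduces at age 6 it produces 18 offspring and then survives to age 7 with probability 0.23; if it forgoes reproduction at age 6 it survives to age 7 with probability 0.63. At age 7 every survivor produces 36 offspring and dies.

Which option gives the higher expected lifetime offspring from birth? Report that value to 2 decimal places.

14.19

breed at age 6: R₀ = 0.54 × (18 + 0.23 × 36) = 0.54 × 26.2800 = 14.1912
delay to age 7: R₀ = 0.54 × (0.63 × 36) = 0.54 × 22.6800 = 12.2472
Higher: breed at age 6 (14.1912).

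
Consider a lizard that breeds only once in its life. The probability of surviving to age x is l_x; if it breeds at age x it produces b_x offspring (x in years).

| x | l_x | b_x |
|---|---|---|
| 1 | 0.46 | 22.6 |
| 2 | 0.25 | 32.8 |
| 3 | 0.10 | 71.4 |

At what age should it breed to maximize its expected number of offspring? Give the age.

Expected offspring if breeding at age x = l_x × b_x:
  age 1: 0.46 × 22.6 = 10.396
  age 2: 0.25 × 32.8 = 8.200
  age 3: 0.10 × 71.4 = 7.140
Maximum at age 1 (10.396).

1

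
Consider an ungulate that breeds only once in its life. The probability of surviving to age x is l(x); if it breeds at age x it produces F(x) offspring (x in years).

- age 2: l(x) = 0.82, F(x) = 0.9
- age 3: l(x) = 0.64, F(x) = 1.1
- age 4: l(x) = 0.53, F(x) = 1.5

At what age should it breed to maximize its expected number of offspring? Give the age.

Expected offspring if breeding at age x = l(x) × F(x):
  age 2: 0.82 × 0.9 = 0.738
  age 3: 0.64 × 1.1 = 0.704
  age 4: 0.53 × 1.5 = 0.795
Maximum at age 4 (0.795).

4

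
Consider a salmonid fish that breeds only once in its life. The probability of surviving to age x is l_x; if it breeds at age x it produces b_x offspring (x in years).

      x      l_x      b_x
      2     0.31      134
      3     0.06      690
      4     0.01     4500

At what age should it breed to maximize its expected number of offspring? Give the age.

4

Expected offspring if breeding at age x = l_x × b_x:
  age 2: 0.31 × 134 = 41.540
  age 3: 0.06 × 690 = 41.400
  age 4: 0.01 × 4500 = 45.000
Maximum at age 4 (45.000).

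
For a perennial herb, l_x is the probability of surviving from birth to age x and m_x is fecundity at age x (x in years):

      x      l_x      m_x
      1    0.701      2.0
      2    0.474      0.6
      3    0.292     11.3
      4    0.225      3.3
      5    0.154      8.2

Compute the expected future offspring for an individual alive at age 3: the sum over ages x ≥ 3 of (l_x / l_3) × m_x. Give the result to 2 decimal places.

18.17

l_3 = 0.292. Conditional survival from age 3 to x is l_x / l_3.
  x=3: (0.292/0.292) × 11.3 = 11.3000
  x=4: (0.225/0.292) × 3.3 = 2.5428
  x=5: (0.154/0.292) × 8.2 = 4.3247
Sum = 11.3000 + 2.5428 + 4.3247 = 18.1675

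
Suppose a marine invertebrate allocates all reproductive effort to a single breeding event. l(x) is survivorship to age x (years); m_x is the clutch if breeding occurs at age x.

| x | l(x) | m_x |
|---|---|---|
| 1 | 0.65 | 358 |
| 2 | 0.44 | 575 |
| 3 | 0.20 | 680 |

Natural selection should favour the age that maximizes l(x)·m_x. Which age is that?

Expected offspring if breeding at age x = l(x) × m_x:
  age 1: 0.65 × 358 = 232.700
  age 2: 0.44 × 575 = 253.000
  age 3: 0.20 × 680 = 136.000
Maximum at age 2 (253.000).

2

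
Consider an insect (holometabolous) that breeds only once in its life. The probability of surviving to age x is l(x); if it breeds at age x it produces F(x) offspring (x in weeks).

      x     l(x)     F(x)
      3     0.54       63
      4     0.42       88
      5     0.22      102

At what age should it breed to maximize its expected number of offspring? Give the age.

Expected offspring if breeding at age x = l(x) × F(x):
  age 3: 0.54 × 63 = 34.020
  age 4: 0.42 × 88 = 36.960
  age 5: 0.22 × 102 = 22.440
Maximum at age 4 (36.960).

4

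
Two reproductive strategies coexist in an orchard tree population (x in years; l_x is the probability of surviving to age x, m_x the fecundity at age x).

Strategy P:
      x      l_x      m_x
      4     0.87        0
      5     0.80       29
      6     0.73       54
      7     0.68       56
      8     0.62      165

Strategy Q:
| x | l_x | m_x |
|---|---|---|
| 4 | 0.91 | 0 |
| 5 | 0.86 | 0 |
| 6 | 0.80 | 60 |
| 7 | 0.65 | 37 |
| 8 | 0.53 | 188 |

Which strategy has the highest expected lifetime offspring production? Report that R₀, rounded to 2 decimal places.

203.00

Strategy P: R₀ = 0.87×0 + 0.80×29 + 0.73×54 + 0.68×56 + 0.62×165 = 203.0000
Strategy Q: R₀ = 0.91×0 + 0.86×0 + 0.80×60 + 0.65×37 + 0.53×188 = 171.6900
Highest R₀: strategy P with 203.0000.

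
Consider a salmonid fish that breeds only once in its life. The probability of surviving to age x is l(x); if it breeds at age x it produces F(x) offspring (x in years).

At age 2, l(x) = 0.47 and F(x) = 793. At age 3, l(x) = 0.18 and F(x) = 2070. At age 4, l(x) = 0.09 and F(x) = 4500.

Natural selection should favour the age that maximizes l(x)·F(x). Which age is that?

4

Expected offspring if breeding at age x = l(x) × F(x):
  age 2: 0.47 × 793 = 372.710
  age 3: 0.18 × 2070 = 372.600
  age 4: 0.09 × 4500 = 405.000
Maximum at age 4 (405.000).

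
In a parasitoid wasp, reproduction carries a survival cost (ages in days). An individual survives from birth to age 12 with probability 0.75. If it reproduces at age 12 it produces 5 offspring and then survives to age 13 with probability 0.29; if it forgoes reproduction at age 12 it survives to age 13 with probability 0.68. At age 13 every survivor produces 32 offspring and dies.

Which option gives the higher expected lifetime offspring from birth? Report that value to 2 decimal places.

16.32

breed at age 12: R₀ = 0.75 × (5 + 0.29 × 32) = 0.75 × 14.2800 = 10.7100
delay to age 13: R₀ = 0.75 × (0.68 × 32) = 0.75 × 21.7600 = 16.3200
Higher: delay to age 13 (16.3200).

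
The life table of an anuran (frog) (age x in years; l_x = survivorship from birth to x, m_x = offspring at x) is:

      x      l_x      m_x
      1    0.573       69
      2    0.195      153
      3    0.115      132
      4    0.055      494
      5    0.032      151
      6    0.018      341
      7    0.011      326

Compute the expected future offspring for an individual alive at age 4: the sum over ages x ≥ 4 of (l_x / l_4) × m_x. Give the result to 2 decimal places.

l_4 = 0.055. Conditional survival from age 4 to x is l_x / l_4.
  x=4: (0.055/0.055) × 494 = 494.0000
  x=5: (0.032/0.055) × 151 = 87.8545
  x=6: (0.018/0.055) × 341 = 111.6000
  x=7: (0.011/0.055) × 326 = 65.2000
Sum = 494.0000 + 87.8545 + 111.6000 + 65.2000 = 758.6545

758.65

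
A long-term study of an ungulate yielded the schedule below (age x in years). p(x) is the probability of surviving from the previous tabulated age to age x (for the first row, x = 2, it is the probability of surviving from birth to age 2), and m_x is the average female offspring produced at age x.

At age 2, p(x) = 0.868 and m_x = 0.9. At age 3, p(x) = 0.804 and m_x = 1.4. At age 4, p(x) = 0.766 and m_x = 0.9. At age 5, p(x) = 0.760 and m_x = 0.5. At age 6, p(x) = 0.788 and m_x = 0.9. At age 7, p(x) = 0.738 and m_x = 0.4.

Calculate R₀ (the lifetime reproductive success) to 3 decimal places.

2.825

Survivorship from birth: l_x = p_2·p_3·…·p_x.
  l_2 = 0.86800
  l_3 = 0.69787
  l_4 = 0.53457
  l_5 = 0.40627
  l_6 = 0.32014
  l_7 = 0.23627
R₀ = Σ l_x m_x:
  age 2: 0.86800 × 0.9 = 0.7812
  age 3: 0.69787 × 1.4 = 0.9770
  age 4: 0.53457 × 0.9 = 0.4811
  age 5: 0.40627 × 0.5 = 0.2031
  age 6: 0.32014 × 0.9 = 0.2881
  age 7: 0.23627 × 0.4 = 0.0945
R₀ = 0.7812 + 0.9770 + 0.4811 + 0.2031 + 0.2881 + 0.0945 = 2.8251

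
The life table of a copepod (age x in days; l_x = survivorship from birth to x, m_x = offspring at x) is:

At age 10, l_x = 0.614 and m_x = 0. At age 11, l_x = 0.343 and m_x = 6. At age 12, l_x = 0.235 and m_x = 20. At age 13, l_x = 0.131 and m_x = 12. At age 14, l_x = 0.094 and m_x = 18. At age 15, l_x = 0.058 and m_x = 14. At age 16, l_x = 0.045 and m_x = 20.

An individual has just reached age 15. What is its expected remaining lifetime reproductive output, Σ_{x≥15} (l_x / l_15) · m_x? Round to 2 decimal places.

l_15 = 0.058. Conditional survival from age 15 to x is l_x / l_15.
  x=15: (0.058/0.058) × 14 = 14.0000
  x=16: (0.045/0.058) × 20 = 15.5172
Sum = 14.0000 + 15.5172 = 29.5172

29.52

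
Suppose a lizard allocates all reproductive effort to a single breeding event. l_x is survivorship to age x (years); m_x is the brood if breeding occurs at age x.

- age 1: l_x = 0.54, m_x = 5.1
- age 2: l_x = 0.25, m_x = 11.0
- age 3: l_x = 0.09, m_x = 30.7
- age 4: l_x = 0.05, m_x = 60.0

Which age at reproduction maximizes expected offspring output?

Expected offspring if breeding at age x = l_x × m_x:
  age 1: 0.54 × 5.1 = 2.754
  age 2: 0.25 × 11.0 = 2.750
  age 3: 0.09 × 30.7 = 2.763
  age 4: 0.05 × 60.0 = 3.000
Maximum at age 4 (3.000).

4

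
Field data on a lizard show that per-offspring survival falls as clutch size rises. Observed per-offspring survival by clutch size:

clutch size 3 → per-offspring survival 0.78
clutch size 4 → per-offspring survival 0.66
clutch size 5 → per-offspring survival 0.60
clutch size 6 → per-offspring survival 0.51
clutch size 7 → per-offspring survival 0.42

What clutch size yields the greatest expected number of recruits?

6

Expected recruits = c × s(c):
  c=3: 3 × 0.78 = 2.340
  c=4: 4 × 0.66 = 2.640
  c=5: 5 × 0.60 = 3.000
  c=6: 6 × 0.51 = 3.060
  c=7: 7 × 0.42 = 2.940
Maximum at c = 6 (3.060 recruits).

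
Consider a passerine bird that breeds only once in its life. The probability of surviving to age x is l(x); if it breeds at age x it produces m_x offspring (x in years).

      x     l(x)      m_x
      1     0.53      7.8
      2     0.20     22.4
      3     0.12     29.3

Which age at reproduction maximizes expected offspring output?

Expected offspring if breeding at age x = l(x) × m_x:
  age 1: 0.53 × 7.8 = 4.134
  age 2: 0.20 × 22.4 = 4.480
  age 3: 0.12 × 29.3 = 3.516
Maximum at age 2 (4.480).

2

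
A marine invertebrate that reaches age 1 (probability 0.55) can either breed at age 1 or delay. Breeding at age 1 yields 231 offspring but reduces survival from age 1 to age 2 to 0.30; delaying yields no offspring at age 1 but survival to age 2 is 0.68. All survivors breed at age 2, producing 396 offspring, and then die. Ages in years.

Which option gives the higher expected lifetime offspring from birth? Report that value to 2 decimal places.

breed at age 1: R₀ = 0.55 × (231 + 0.30 × 396) = 0.55 × 349.8000 = 192.3900
delay to age 2: R₀ = 0.55 × (0.68 × 396) = 0.55 × 269.2800 = 148.1040
Higher: breed at age 1 (192.3900).

192.39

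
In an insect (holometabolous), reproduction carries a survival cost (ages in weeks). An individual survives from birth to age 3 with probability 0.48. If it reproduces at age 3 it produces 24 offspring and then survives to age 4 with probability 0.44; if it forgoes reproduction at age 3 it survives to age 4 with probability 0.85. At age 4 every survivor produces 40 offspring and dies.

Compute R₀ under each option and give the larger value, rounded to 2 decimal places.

19.97

breed at age 3: R₀ = 0.48 × (24 + 0.44 × 40) = 0.48 × 41.6000 = 19.9680
delay to age 4: R₀ = 0.48 × (0.85 × 40) = 0.48 × 34.0000 = 16.3200
Higher: breed at age 3 (19.9680).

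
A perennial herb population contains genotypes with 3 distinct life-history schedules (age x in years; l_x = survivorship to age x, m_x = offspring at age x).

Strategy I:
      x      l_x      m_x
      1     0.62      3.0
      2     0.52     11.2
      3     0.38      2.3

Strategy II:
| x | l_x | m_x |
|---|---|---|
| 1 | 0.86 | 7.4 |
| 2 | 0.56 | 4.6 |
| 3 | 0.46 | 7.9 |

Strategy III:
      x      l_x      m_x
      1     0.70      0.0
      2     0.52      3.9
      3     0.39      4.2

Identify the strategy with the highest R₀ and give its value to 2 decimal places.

Strategy I: R₀ = 0.62×3.0 + 0.52×11.2 + 0.38×2.3 = 8.5580
Strategy II: R₀ = 0.86×7.4 + 0.56×4.6 + 0.46×7.9 = 12.5740
Strategy III: R₀ = 0.70×0.0 + 0.52×3.9 + 0.39×4.2 = 3.6660
Highest R₀: strategy II with 12.5740.

12.57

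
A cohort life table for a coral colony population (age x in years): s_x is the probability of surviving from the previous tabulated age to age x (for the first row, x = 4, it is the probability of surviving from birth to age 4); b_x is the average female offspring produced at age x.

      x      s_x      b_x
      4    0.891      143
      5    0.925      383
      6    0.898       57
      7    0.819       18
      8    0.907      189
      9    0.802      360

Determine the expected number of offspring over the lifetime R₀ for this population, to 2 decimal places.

Survivorship from birth: l_x = s_4·s_5·…·s_x.
  l_4 = 0.89100
  l_5 = 0.82418
  l_6 = 0.74011
  l_7 = 0.60615
  l_8 = 0.54978
  l_9 = 0.44092
R₀ = Σ l_x b_x:
  age 4: 0.89100 × 143 = 127.4130
  age 5: 0.82418 × 383 = 315.6609
  age 6: 0.74011 × 57 = 42.1863
  age 7: 0.60615 × 18 = 10.9107
  age 8: 0.54978 × 189 = 103.9084
  age 9: 0.44092 × 360 = 158.7312
R₀ = 127.4130 + 315.6609 + 42.1863 + 10.9107 + 103.9084 + 158.7312 = 758.8105

758.81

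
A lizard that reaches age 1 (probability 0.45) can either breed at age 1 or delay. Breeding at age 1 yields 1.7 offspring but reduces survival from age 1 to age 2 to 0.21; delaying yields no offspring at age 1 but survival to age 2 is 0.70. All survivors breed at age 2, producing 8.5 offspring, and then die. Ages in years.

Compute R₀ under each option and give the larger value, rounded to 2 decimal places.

breed at age 1: R₀ = 0.45 × (1.7 + 0.21 × 8.5) = 0.45 × 3.4850 = 1.5682
delay to age 2: R₀ = 0.45 × (0.70 × 8.5) = 0.45 × 5.9500 = 2.6775
Higher: delay to age 2 (2.6775).

2.68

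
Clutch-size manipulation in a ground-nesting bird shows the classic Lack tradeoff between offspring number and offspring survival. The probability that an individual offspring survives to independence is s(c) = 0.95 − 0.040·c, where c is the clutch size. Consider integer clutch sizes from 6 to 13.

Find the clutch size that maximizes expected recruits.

12

Expected recruits = c × s(c):
  c=6: 6 × 0.710 = 4.260
  c=7: 7 × 0.670 = 4.690
  c=8: 8 × 0.630 = 5.040
  c=9: 9 × 0.590 = 5.310
  c=10: 10 × 0.550 = 5.500
  c=11: 11 × 0.510 = 5.610
  c=12: 12 × 0.470 = 5.640
  c=13: 13 × 0.430 = 5.590
Maximum at c = 12 (5.640 recruits).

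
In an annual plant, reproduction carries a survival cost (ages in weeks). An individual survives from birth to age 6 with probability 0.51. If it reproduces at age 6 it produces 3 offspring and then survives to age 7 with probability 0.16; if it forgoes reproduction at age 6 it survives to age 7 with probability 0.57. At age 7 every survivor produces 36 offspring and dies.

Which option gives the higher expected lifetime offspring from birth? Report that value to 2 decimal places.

10.47

breed at age 6: R₀ = 0.51 × (3 + 0.16 × 36) = 0.51 × 8.7600 = 4.4676
delay to age 7: R₀ = 0.51 × (0.57 × 36) = 0.51 × 20.5200 = 10.4652
Higher: delay to age 7 (10.4652).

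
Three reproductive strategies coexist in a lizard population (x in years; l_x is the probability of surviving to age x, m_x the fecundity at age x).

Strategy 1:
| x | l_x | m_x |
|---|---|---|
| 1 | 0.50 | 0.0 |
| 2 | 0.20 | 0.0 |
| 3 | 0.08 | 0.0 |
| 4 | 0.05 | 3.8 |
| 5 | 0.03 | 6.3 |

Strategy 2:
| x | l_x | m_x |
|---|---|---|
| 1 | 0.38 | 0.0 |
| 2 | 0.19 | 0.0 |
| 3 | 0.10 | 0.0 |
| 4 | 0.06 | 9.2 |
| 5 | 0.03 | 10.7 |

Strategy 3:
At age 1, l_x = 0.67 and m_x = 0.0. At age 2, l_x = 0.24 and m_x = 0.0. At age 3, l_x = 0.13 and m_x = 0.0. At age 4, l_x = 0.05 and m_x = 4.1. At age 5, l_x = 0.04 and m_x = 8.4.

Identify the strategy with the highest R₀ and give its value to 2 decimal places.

0.87

Strategy 1: R₀ = 0.50×0.0 + 0.20×0.0 + 0.08×0.0 + 0.05×3.8 + 0.03×6.3 = 0.3790
Strategy 2: R₀ = 0.38×0.0 + 0.19×0.0 + 0.10×0.0 + 0.06×9.2 + 0.03×10.7 = 0.8730
Strategy 3: R₀ = 0.67×0.0 + 0.24×0.0 + 0.13×0.0 + 0.05×4.1 + 0.04×8.4 = 0.5410
Highest R₀: strategy 2 with 0.8730.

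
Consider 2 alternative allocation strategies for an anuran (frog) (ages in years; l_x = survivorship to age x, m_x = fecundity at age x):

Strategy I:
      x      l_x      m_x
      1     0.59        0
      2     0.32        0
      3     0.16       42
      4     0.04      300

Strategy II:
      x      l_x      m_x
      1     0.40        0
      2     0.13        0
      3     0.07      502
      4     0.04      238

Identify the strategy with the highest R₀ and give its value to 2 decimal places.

44.66

Strategy I: R₀ = 0.59×0 + 0.32×0 + 0.16×42 + 0.04×300 = 18.7200
Strategy II: R₀ = 0.40×0 + 0.13×0 + 0.07×502 + 0.04×238 = 44.6600
Highest R₀: strategy II with 44.6600.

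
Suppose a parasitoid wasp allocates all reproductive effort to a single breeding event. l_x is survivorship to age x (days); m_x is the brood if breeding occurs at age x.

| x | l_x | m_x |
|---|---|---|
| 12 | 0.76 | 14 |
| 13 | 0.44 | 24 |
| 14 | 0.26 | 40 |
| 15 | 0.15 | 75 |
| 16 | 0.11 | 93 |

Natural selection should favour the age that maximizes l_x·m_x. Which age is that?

Expected offspring if breeding at age x = l_x × m_x:
  age 12: 0.76 × 14 = 10.640
  age 13: 0.44 × 24 = 10.560
  age 14: 0.26 × 40 = 10.400
  age 15: 0.15 × 75 = 11.250
  age 16: 0.11 × 93 = 10.230
Maximum at age 15 (11.250).

15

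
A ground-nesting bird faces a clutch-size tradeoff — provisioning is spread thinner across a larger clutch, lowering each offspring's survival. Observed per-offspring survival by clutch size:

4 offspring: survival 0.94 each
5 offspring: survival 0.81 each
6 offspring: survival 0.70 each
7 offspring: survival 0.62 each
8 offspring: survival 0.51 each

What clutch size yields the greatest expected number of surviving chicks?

Expected surviving chicks = c × s(c):
  c=4: 4 × 0.94 = 3.760
  c=5: 5 × 0.81 = 4.050
  c=6: 6 × 0.70 = 4.200
  c=7: 7 × 0.62 = 4.340
  c=8: 8 × 0.51 = 4.080
Maximum at c = 7 (4.340 surviving chicks).

7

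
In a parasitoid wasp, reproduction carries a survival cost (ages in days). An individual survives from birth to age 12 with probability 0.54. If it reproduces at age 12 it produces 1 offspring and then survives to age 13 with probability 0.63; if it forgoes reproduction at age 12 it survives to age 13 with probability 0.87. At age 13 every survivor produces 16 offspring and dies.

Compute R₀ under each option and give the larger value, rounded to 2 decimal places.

breed at age 12: R₀ = 0.54 × (1 + 0.63 × 16) = 0.54 × 11.0800 = 5.9832
delay to age 13: R₀ = 0.54 × (0.87 × 16) = 0.54 × 13.9200 = 7.5168
Higher: delay to age 13 (7.5168).

7.52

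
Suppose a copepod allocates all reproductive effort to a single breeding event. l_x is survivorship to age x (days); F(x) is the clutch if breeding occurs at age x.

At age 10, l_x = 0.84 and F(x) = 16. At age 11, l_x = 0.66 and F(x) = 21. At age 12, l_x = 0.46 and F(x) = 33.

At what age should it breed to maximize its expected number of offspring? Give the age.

Expected offspring if breeding at age x = l_x × F(x):
  age 10: 0.84 × 16 = 13.440
  age 11: 0.66 × 21 = 13.860
  age 12: 0.46 × 33 = 15.180
Maximum at age 12 (15.180).

12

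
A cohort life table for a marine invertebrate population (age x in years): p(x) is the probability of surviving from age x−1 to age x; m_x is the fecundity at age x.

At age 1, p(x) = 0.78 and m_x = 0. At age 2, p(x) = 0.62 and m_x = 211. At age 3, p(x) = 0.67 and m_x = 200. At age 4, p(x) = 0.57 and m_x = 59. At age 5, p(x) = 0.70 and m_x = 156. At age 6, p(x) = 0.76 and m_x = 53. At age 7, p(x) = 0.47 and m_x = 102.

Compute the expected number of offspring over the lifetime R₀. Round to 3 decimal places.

207.824

Survivorship from birth: l_x = p_1·p_2·…·p_x.
  l_1 = 0.78000
  l_2 = 0.48360
  l_3 = 0.32401
  l_4 = 0.18469
  l_5 = 0.12928
  l_6 = 0.09825
  l_7 = 0.04618
R₀ = Σ l_x m_x:
  age 1: 0.78000 × 0 = 0.0000
  age 2: 0.48360 × 211 = 102.0396
  age 3: 0.32401 × 200 = 64.8020
  age 4: 0.18469 × 59 = 10.8967
  age 5: 0.12928 × 156 = 20.1677
  age 6: 0.09825 × 53 = 5.2073
  age 7: 0.04618 × 102 = 4.7104
R₀ = 0.0000 + 102.0396 + 64.8020 + 10.8967 + 20.1677 + 5.2073 + 4.7104 = 207.8236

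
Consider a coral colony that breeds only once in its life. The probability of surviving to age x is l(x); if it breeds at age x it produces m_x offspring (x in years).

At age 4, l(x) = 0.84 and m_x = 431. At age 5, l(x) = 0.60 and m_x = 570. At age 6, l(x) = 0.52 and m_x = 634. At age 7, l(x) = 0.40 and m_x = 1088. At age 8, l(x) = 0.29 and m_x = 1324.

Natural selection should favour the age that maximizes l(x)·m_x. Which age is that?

7

Expected offspring if breeding at age x = l(x) × m_x:
  age 4: 0.84 × 431 = 362.040
  age 5: 0.60 × 570 = 342.000
  age 6: 0.52 × 634 = 329.680
  age 7: 0.40 × 1088 = 435.200
  age 8: 0.29 × 1324 = 383.960
Maximum at age 7 (435.200).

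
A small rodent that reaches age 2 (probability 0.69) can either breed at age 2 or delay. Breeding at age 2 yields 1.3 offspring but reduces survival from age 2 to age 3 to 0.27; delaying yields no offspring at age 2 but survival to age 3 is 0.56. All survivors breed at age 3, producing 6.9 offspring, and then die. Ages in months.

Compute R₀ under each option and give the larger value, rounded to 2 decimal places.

breed at age 2: R₀ = 0.69 × (1.3 + 0.27 × 6.9) = 0.69 × 3.1630 = 2.1825
delay to age 3: R₀ = 0.69 × (0.56 × 6.9) = 0.69 × 3.8640 = 2.6662
Higher: delay to age 3 (2.6662).

2.67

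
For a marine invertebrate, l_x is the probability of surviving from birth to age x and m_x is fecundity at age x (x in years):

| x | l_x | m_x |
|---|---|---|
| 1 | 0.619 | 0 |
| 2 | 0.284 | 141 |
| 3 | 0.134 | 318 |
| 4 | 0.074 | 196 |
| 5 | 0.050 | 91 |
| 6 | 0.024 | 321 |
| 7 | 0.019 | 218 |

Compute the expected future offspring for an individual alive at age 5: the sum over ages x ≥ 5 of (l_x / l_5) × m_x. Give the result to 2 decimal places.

l_5 = 0.050. Conditional survival from age 5 to x is l_x / l_5.
  x=5: (0.050/0.050) × 91 = 91.0000
  x=6: (0.024/0.050) × 321 = 154.0800
  x=7: (0.019/0.050) × 218 = 82.8400
Sum = 91.0000 + 154.0800 + 82.8400 = 327.9200

327.92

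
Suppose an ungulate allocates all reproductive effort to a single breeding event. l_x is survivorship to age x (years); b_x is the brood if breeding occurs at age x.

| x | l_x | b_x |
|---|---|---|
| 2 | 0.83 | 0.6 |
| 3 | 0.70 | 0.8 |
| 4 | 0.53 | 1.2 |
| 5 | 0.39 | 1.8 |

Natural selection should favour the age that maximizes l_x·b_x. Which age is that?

Expected offspring if breeding at age x = l_x × b_x:
  age 2: 0.83 × 0.6 = 0.498
  age 3: 0.70 × 0.8 = 0.560
  age 4: 0.53 × 1.2 = 0.636
  age 5: 0.39 × 1.8 = 0.702
Maximum at age 5 (0.702).

5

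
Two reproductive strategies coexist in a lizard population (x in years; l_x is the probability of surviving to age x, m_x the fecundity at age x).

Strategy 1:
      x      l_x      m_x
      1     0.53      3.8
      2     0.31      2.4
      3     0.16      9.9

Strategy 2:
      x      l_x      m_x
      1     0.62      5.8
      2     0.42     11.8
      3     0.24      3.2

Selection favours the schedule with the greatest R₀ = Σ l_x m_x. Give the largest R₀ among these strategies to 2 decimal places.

9.32

Strategy 1: R₀ = 0.53×3.8 + 0.31×2.4 + 0.16×9.9 = 4.3420
Strategy 2: R₀ = 0.62×5.8 + 0.42×11.8 + 0.24×3.2 = 9.3200
Highest R₀: strategy 2 with 9.3200.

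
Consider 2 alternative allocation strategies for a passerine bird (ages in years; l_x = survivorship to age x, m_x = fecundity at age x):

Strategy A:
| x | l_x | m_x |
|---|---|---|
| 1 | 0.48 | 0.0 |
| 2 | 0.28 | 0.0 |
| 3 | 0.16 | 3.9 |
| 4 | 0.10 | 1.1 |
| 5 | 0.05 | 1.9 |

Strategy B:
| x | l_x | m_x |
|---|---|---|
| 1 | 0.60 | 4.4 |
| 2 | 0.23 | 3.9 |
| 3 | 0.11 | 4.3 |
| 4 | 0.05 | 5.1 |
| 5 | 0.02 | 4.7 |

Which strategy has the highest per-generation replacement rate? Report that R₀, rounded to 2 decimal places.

Strategy A: R₀ = 0.48×0.0 + 0.28×0.0 + 0.16×3.9 + 0.10×1.1 + 0.05×1.9 = 0.8290
Strategy B: R₀ = 0.60×4.4 + 0.23×3.9 + 0.11×4.3 + 0.05×5.1 + 0.02×4.7 = 4.3590
Highest R₀: strategy B with 4.3590.

4.36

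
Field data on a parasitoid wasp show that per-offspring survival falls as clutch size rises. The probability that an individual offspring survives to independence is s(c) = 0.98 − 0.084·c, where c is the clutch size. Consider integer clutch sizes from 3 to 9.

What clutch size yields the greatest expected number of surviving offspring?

Expected surviving offspring = c × s(c):
  c=3: 3 × 0.728 = 2.184
  c=4: 4 × 0.644 = 2.576
  c=5: 5 × 0.560 = 2.800
  c=6: 6 × 0.476 = 2.856
  c=7: 7 × 0.392 = 2.744
  c=8: 8 × 0.308 = 2.464
  c=9: 9 × 0.224 = 2.016
Maximum at c = 6 (2.856 surviving offspring).

6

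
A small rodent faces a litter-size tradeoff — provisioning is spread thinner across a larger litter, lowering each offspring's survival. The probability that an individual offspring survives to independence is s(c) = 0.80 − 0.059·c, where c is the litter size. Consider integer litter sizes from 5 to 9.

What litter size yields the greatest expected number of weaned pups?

7

Expected weaned pups = c × s(c):
  c=5: 5 × 0.505 = 2.525
  c=6: 6 × 0.446 = 2.676
  c=7: 7 × 0.387 = 2.709
  c=8: 8 × 0.328 = 2.624
  c=9: 9 × 0.269 = 2.421
Maximum at c = 7 (2.709 weaned pups).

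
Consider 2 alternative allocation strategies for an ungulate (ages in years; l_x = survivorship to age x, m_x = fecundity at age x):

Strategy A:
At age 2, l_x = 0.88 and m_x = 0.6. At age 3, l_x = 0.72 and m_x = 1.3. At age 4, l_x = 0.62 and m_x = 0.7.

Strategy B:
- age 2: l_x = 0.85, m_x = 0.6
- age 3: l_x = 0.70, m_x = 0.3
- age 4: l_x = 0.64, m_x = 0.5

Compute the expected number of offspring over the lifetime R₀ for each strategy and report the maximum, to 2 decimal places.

Strategy A: R₀ = 0.88×0.6 + 0.72×1.3 + 0.62×0.7 = 1.8980
Strategy B: R₀ = 0.85×0.6 + 0.70×0.3 + 0.64×0.5 = 1.0400
Highest R₀: strategy A with 1.8980.

1.90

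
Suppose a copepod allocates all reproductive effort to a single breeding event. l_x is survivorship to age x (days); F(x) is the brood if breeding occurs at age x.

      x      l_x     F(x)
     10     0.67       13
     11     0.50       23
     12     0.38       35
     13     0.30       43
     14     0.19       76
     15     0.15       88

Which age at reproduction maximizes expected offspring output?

14

Expected offspring if breeding at age x = l_x × F(x):
  age 10: 0.67 × 13 = 8.710
  age 11: 0.50 × 23 = 11.500
  age 12: 0.38 × 35 = 13.300
  age 13: 0.30 × 43 = 12.900
  age 14: 0.19 × 76 = 14.440
  age 15: 0.15 × 88 = 13.200
Maximum at age 14 (14.440).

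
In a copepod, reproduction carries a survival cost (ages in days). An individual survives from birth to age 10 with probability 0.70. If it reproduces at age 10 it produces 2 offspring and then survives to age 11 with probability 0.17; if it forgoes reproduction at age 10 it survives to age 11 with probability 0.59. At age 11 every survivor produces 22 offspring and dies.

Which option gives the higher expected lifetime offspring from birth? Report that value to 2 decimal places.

breed at age 10: R₀ = 0.70 × (2 + 0.17 × 22) = 0.70 × 5.7400 = 4.0180
delay to age 11: R₀ = 0.70 × (0.59 × 22) = 0.70 × 12.9800 = 9.0860
Higher: delay to age 11 (9.0860).

9.09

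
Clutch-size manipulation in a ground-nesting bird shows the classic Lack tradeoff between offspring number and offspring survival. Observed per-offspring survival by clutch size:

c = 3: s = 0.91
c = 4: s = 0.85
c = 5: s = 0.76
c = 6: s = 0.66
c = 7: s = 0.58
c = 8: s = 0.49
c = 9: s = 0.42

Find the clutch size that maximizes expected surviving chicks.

7

Expected surviving chicks = c × s(c):
  c=3: 3 × 0.91 = 2.730
  c=4: 4 × 0.85 = 3.400
  c=5: 5 × 0.76 = 3.800
  c=6: 6 × 0.66 = 3.960
  c=7: 7 × 0.58 = 4.060
  c=8: 8 × 0.49 = 3.920
  c=9: 9 × 0.42 = 3.780
Maximum at c = 7 (4.060 surviving chicks).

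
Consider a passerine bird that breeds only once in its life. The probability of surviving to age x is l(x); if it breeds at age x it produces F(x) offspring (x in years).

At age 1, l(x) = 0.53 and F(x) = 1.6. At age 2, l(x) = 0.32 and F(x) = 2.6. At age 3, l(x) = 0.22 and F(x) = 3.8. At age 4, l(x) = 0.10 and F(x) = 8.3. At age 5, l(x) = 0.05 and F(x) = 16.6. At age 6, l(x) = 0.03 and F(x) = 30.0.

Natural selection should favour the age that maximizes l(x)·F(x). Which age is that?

Expected offspring if breeding at age x = l(x) × F(x):
  age 1: 0.53 × 1.6 = 0.848
  age 2: 0.32 × 2.6 = 0.832
  age 3: 0.22 × 3.8 = 0.836
  age 4: 0.10 × 8.3 = 0.830
  age 5: 0.05 × 16.6 = 0.830
  age 6: 0.03 × 30.0 = 0.900
Maximum at age 6 (0.900).

6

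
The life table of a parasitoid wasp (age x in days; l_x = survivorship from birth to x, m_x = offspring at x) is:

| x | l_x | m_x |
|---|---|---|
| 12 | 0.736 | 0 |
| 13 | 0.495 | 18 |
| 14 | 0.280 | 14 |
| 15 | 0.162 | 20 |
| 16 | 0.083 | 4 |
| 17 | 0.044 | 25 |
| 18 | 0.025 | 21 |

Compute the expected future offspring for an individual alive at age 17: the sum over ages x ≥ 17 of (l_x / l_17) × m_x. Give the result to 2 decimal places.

l_17 = 0.044. Conditional survival from age 17 to x is l_x / l_17.
  x=17: (0.044/0.044) × 25 = 25.0000
  x=18: (0.025/0.044) × 21 = 11.9318
Sum = 25.0000 + 11.9318 = 36.9318

36.93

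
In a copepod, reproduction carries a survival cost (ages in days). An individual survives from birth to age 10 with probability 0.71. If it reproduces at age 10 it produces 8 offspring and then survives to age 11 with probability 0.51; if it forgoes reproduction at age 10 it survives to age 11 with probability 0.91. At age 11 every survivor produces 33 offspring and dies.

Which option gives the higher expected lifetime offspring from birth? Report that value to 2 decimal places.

breed at age 10: R₀ = 0.71 × (8 + 0.51 × 33) = 0.71 × 24.8300 = 17.6293
delay to age 11: R₀ = 0.71 × (0.91 × 33) = 0.71 × 30.0300 = 21.3213
Higher: delay to age 11 (21.3213).

21.32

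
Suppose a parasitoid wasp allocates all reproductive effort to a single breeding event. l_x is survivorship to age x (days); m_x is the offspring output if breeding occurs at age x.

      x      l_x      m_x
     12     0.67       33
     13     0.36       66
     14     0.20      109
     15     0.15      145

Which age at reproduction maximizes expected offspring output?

13

Expected offspring if breeding at age x = l_x × m_x:
  age 12: 0.67 × 33 = 22.110
  age 13: 0.36 × 66 = 23.760
  age 14: 0.20 × 109 = 21.800
  age 15: 0.15 × 145 = 21.750
Maximum at age 13 (23.760).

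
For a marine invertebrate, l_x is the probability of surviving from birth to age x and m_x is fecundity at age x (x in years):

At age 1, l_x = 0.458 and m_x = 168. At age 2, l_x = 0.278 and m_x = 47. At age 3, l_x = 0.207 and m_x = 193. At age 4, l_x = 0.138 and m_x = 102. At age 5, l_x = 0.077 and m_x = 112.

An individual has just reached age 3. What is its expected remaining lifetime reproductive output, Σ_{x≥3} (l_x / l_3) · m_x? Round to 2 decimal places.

302.66

l_3 = 0.207. Conditional survival from age 3 to x is l_x / l_3.
  x=3: (0.207/0.207) × 193 = 193.0000
  x=4: (0.138/0.207) × 102 = 68.0000
  x=5: (0.077/0.207) × 112 = 41.6618
Sum = 193.0000 + 68.0000 + 41.6618 = 302.6618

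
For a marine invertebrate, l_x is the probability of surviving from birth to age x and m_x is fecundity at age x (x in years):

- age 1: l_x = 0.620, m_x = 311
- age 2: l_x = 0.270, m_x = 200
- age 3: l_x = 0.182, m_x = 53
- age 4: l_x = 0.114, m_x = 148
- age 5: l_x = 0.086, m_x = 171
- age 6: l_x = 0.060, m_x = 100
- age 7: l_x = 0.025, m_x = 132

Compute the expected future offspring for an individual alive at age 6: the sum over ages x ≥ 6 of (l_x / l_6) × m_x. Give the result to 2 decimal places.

155.00

l_6 = 0.060. Conditional survival from age 6 to x is l_x / l_6.
  x=6: (0.060/0.060) × 100 = 100.0000
  x=7: (0.025/0.060) × 132 = 55.0000
Sum = 100.0000 + 55.0000 = 155.0000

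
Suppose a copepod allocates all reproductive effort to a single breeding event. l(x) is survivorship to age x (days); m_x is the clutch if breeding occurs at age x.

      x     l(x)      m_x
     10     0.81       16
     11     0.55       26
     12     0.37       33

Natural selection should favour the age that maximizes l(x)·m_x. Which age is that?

11

Expected offspring if breeding at age x = l(x) × m_x:
  age 10: 0.81 × 16 = 12.960
  age 11: 0.55 × 26 = 14.300
  age 12: 0.37 × 33 = 12.210
Maximum at age 11 (14.300).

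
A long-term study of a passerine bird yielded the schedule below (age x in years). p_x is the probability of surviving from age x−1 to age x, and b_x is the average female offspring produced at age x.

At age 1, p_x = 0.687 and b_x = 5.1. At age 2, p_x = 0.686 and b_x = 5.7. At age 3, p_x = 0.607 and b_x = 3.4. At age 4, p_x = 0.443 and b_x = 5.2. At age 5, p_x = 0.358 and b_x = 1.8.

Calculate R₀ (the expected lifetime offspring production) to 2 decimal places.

Survivorship from birth: l_x = p_1·p_2·…·p_x.
  l_1 = 0.68700
  l_2 = 0.47128
  l_3 = 0.28607
  l_4 = 0.12673
  l_5 = 0.04537
R₀ = Σ l_x b_x:
  age 1: 0.68700 × 5.1 = 3.5037
  age 2: 0.47128 × 5.7 = 2.6863
  age 3: 0.28607 × 3.4 = 0.9726
  age 4: 0.12673 × 5.2 = 0.6590
  age 5: 0.04537 × 1.8 = 0.0817
R₀ = 3.5037 + 2.6863 + 0.9726 + 0.6590 + 0.0817 = 7.9033

7.90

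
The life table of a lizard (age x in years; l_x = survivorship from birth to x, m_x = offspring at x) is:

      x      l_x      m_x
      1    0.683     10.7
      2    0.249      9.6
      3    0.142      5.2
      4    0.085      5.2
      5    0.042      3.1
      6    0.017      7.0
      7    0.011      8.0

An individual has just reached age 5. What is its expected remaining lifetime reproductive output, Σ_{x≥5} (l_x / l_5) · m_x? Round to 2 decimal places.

l_5 = 0.042. Conditional survival from age 5 to x is l_x / l_5.
  x=5: (0.042/0.042) × 3.1 = 3.1000
  x=6: (0.017/0.042) × 7.0 = 2.8333
  x=7: (0.011/0.042) × 8.0 = 2.0952
Sum = 3.1000 + 2.8333 + 2.0952 = 8.0286

8.03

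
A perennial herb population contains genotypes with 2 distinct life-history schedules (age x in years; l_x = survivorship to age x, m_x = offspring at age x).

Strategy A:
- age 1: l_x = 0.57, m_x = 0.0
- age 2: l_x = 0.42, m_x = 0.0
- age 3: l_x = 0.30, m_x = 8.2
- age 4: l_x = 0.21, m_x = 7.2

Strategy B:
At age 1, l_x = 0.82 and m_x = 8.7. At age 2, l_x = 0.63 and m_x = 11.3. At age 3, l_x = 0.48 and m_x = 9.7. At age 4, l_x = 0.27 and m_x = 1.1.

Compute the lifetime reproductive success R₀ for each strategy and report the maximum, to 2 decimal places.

Strategy A: R₀ = 0.57×0.0 + 0.42×0.0 + 0.30×8.2 + 0.21×7.2 = 3.9720
Strategy B: R₀ = 0.82×8.7 + 0.63×11.3 + 0.48×9.7 + 0.27×1.1 = 19.2060
Highest R₀: strategy B with 19.2060.

19.21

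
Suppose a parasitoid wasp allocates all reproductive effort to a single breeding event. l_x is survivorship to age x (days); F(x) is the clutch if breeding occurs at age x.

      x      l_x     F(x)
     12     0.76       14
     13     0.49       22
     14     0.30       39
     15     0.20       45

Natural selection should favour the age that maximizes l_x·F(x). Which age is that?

14

Expected offspring if breeding at age x = l_x × F(x):
  age 12: 0.76 × 14 = 10.640
  age 13: 0.49 × 22 = 10.780
  age 14: 0.30 × 39 = 11.700
  age 15: 0.20 × 45 = 9.000
Maximum at age 14 (11.700).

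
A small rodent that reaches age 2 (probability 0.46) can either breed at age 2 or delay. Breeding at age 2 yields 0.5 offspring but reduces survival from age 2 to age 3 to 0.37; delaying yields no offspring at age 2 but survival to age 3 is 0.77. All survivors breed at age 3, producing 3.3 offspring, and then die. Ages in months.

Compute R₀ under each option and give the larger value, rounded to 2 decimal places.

1.17

breed at age 2: R₀ = 0.46 × (0.5 + 0.37 × 3.3) = 0.46 × 1.7210 = 0.7917
delay to age 3: R₀ = 0.46 × (0.77 × 3.3) = 0.46 × 2.5410 = 1.1689
Higher: delay to age 3 (1.1689).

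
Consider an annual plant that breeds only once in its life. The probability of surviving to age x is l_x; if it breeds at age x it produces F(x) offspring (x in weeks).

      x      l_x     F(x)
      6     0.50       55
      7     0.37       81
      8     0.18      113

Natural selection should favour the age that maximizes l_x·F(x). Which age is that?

7

Expected offspring if breeding at age x = l_x × F(x):
  age 6: 0.50 × 55 = 27.500
  age 7: 0.37 × 81 = 29.970
  age 8: 0.18 × 113 = 20.340
Maximum at age 7 (29.970).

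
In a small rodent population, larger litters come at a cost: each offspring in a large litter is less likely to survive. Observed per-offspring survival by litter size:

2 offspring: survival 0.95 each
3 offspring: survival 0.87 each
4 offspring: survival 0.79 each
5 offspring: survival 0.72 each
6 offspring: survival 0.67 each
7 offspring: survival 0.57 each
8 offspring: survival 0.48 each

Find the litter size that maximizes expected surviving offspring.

6

Expected surviving offspring = c × s(c):
  c=2: 2 × 0.95 = 1.900
  c=3: 3 × 0.87 = 2.610
  c=4: 4 × 0.79 = 3.160
  c=5: 5 × 0.72 = 3.600
  c=6: 6 × 0.67 = 4.020
  c=7: 7 × 0.57 = 3.990
  c=8: 8 × 0.48 = 3.840
Maximum at c = 6 (4.020 surviving offspring).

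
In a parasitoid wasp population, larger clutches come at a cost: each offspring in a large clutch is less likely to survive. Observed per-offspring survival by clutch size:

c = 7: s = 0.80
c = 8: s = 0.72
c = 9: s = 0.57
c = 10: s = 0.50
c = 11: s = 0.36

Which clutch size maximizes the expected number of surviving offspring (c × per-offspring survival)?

8

Expected surviving offspring = c × s(c):
  c=7: 7 × 0.80 = 5.600
  c=8: 8 × 0.72 = 5.760
  c=9: 9 × 0.57 = 5.130
  c=10: 10 × 0.50 = 5.000
  c=11: 11 × 0.36 = 3.960
Maximum at c = 8 (5.760 surviving offspring).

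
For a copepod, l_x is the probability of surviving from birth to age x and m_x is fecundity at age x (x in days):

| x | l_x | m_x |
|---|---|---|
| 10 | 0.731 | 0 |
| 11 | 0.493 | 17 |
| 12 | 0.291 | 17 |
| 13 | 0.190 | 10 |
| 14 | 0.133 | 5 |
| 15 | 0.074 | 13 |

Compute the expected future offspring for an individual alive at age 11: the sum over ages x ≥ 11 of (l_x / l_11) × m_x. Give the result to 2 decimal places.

l_11 = 0.493. Conditional survival from age 11 to x is l_x / l_11.
  x=11: (0.493/0.493) × 17 = 17.0000
  x=12: (0.291/0.493) × 17 = 10.0345
  x=13: (0.190/0.493) × 10 = 3.8540
  x=14: (0.133/0.493) × 5 = 1.3489
  x=15: (0.074/0.493) × 13 = 1.9513
Sum = 17.0000 + 10.0345 + 3.8540 + 1.3489 + 1.9513 = 34.1886

34.19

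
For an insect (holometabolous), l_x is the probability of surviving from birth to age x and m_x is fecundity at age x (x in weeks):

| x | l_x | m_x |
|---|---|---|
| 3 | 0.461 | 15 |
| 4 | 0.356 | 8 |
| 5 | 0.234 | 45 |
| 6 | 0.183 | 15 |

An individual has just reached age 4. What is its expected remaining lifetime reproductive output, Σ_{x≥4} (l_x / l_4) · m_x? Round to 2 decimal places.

l_4 = 0.356. Conditional survival from age 4 to x is l_x / l_4.
  x=4: (0.356/0.356) × 8 = 8.0000
  x=5: (0.234/0.356) × 45 = 29.5787
  x=6: (0.183/0.356) × 15 = 7.7107
Sum = 8.0000 + 29.5787 + 7.7107 = 45.2893

45.29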